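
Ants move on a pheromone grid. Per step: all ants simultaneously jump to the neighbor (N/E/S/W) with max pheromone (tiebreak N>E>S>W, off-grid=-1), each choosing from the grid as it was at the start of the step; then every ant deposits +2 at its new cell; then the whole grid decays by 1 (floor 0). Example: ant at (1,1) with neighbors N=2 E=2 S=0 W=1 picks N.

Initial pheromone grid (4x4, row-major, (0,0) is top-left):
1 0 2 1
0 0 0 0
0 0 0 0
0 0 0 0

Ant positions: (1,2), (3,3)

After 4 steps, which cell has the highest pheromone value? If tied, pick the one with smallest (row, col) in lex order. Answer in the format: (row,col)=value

Answer: (0,2)=4

Derivation:
Step 1: ant0:(1,2)->N->(0,2) | ant1:(3,3)->N->(2,3)
  grid max=3 at (0,2)
Step 2: ant0:(0,2)->E->(0,3) | ant1:(2,3)->N->(1,3)
  grid max=2 at (0,2)
Step 3: ant0:(0,3)->W->(0,2) | ant1:(1,3)->N->(0,3)
  grid max=3 at (0,2)
Step 4: ant0:(0,2)->E->(0,3) | ant1:(0,3)->W->(0,2)
  grid max=4 at (0,2)
Final grid:
  0 0 4 3
  0 0 0 0
  0 0 0 0
  0 0 0 0
Max pheromone 4 at (0,2)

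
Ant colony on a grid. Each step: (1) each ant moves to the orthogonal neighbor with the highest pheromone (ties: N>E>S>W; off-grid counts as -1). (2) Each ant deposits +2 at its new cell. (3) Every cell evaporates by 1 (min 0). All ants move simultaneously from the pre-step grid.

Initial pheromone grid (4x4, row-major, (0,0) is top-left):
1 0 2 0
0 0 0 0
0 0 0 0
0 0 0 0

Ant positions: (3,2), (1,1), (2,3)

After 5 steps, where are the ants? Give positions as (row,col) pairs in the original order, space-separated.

Step 1: ant0:(3,2)->N->(2,2) | ant1:(1,1)->N->(0,1) | ant2:(2,3)->N->(1,3)
  grid max=1 at (0,1)
Step 2: ant0:(2,2)->N->(1,2) | ant1:(0,1)->E->(0,2) | ant2:(1,3)->N->(0,3)
  grid max=2 at (0,2)
Step 3: ant0:(1,2)->N->(0,2) | ant1:(0,2)->E->(0,3) | ant2:(0,3)->W->(0,2)
  grid max=5 at (0,2)
Step 4: ant0:(0,2)->E->(0,3) | ant1:(0,3)->W->(0,2) | ant2:(0,2)->E->(0,3)
  grid max=6 at (0,2)
Step 5: ant0:(0,3)->W->(0,2) | ant1:(0,2)->E->(0,3) | ant2:(0,3)->W->(0,2)
  grid max=9 at (0,2)

(0,2) (0,3) (0,2)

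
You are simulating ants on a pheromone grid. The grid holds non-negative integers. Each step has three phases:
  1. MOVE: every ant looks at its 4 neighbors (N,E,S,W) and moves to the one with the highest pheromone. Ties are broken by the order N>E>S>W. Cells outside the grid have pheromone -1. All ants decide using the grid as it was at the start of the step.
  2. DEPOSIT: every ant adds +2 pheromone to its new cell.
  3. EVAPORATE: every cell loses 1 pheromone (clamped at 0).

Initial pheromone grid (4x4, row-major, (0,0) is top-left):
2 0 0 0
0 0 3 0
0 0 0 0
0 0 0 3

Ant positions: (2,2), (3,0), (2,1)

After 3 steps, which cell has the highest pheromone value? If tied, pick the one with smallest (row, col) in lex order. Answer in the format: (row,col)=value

Answer: (1,2)=6

Derivation:
Step 1: ant0:(2,2)->N->(1,2) | ant1:(3,0)->N->(2,0) | ant2:(2,1)->N->(1,1)
  grid max=4 at (1,2)
Step 2: ant0:(1,2)->W->(1,1) | ant1:(2,0)->N->(1,0) | ant2:(1,1)->E->(1,2)
  grid max=5 at (1,2)
Step 3: ant0:(1,1)->E->(1,2) | ant1:(1,0)->E->(1,1) | ant2:(1,2)->W->(1,1)
  grid max=6 at (1,2)
Final grid:
  0 0 0 0
  0 5 6 0
  0 0 0 0
  0 0 0 0
Max pheromone 6 at (1,2)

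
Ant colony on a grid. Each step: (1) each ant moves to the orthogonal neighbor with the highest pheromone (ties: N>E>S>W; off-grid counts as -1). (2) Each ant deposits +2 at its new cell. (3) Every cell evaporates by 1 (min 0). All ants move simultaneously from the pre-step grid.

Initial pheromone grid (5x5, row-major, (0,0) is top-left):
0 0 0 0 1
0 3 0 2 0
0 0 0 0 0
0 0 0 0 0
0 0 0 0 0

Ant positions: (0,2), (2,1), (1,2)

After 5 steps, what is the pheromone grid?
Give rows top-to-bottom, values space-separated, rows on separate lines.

After step 1: ants at (0,3),(1,1),(1,1)
  0 0 0 1 0
  0 6 0 1 0
  0 0 0 0 0
  0 0 0 0 0
  0 0 0 0 0
After step 2: ants at (1,3),(0,1),(0,1)
  0 3 0 0 0
  0 5 0 2 0
  0 0 0 0 0
  0 0 0 0 0
  0 0 0 0 0
After step 3: ants at (0,3),(1,1),(1,1)
  0 2 0 1 0
  0 8 0 1 0
  0 0 0 0 0
  0 0 0 0 0
  0 0 0 0 0
After step 4: ants at (1,3),(0,1),(0,1)
  0 5 0 0 0
  0 7 0 2 0
  0 0 0 0 0
  0 0 0 0 0
  0 0 0 0 0
After step 5: ants at (0,3),(1,1),(1,1)
  0 4 0 1 0
  0 10 0 1 0
  0 0 0 0 0
  0 0 0 0 0
  0 0 0 0 0

0 4 0 1 0
0 10 0 1 0
0 0 0 0 0
0 0 0 0 0
0 0 0 0 0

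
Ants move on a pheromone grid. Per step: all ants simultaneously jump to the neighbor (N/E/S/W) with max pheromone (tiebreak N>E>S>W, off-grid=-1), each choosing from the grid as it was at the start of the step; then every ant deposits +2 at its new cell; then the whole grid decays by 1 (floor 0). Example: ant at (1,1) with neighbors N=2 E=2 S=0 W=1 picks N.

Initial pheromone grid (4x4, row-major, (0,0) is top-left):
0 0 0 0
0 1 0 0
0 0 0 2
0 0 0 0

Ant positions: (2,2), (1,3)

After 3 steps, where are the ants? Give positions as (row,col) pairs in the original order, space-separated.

Step 1: ant0:(2,2)->E->(2,3) | ant1:(1,3)->S->(2,3)
  grid max=5 at (2,3)
Step 2: ant0:(2,3)->N->(1,3) | ant1:(2,3)->N->(1,3)
  grid max=4 at (2,3)
Step 3: ant0:(1,3)->S->(2,3) | ant1:(1,3)->S->(2,3)
  grid max=7 at (2,3)

(2,3) (2,3)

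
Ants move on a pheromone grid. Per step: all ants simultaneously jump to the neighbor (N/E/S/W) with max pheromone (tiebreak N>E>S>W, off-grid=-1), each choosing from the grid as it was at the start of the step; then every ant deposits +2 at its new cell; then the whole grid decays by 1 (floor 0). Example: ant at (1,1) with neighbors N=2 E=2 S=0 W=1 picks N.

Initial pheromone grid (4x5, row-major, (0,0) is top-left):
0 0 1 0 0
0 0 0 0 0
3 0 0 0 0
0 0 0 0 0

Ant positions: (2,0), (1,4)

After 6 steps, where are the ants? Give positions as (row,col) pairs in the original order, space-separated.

Step 1: ant0:(2,0)->N->(1,0) | ant1:(1,4)->N->(0,4)
  grid max=2 at (2,0)
Step 2: ant0:(1,0)->S->(2,0) | ant1:(0,4)->S->(1,4)
  grid max=3 at (2,0)
Step 3: ant0:(2,0)->N->(1,0) | ant1:(1,4)->N->(0,4)
  grid max=2 at (2,0)
Step 4: ant0:(1,0)->S->(2,0) | ant1:(0,4)->S->(1,4)
  grid max=3 at (2,0)
Step 5: ant0:(2,0)->N->(1,0) | ant1:(1,4)->N->(0,4)
  grid max=2 at (2,0)
Step 6: ant0:(1,0)->S->(2,0) | ant1:(0,4)->S->(1,4)
  grid max=3 at (2,0)

(2,0) (1,4)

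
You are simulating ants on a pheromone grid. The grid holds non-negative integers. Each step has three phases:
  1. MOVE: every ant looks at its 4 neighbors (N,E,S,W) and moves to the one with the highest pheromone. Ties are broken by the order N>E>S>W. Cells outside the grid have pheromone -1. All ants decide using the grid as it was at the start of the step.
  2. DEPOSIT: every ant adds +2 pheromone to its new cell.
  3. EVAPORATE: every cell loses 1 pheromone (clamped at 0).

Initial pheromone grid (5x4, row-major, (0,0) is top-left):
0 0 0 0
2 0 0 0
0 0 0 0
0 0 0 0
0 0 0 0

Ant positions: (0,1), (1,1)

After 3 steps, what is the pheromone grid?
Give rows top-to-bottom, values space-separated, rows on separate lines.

After step 1: ants at (0,2),(1,0)
  0 0 1 0
  3 0 0 0
  0 0 0 0
  0 0 0 0
  0 0 0 0
After step 2: ants at (0,3),(0,0)
  1 0 0 1
  2 0 0 0
  0 0 0 0
  0 0 0 0
  0 0 0 0
After step 3: ants at (1,3),(1,0)
  0 0 0 0
  3 0 0 1
  0 0 0 0
  0 0 0 0
  0 0 0 0

0 0 0 0
3 0 0 1
0 0 0 0
0 0 0 0
0 0 0 0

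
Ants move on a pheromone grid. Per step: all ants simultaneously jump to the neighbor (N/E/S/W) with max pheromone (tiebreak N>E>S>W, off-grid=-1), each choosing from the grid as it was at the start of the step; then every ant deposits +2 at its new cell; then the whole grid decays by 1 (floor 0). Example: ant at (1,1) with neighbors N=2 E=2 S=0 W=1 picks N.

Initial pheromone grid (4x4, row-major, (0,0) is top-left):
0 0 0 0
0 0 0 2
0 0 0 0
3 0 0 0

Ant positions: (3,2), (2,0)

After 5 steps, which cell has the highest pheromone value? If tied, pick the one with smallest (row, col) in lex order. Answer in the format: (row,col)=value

Answer: (3,0)=4

Derivation:
Step 1: ant0:(3,2)->N->(2,2) | ant1:(2,0)->S->(3,0)
  grid max=4 at (3,0)
Step 2: ant0:(2,2)->N->(1,2) | ant1:(3,0)->N->(2,0)
  grid max=3 at (3,0)
Step 3: ant0:(1,2)->N->(0,2) | ant1:(2,0)->S->(3,0)
  grid max=4 at (3,0)
Step 4: ant0:(0,2)->E->(0,3) | ant1:(3,0)->N->(2,0)
  grid max=3 at (3,0)
Step 5: ant0:(0,3)->S->(1,3) | ant1:(2,0)->S->(3,0)
  grid max=4 at (3,0)
Final grid:
  0 0 0 0
  0 0 0 1
  0 0 0 0
  4 0 0 0
Max pheromone 4 at (3,0)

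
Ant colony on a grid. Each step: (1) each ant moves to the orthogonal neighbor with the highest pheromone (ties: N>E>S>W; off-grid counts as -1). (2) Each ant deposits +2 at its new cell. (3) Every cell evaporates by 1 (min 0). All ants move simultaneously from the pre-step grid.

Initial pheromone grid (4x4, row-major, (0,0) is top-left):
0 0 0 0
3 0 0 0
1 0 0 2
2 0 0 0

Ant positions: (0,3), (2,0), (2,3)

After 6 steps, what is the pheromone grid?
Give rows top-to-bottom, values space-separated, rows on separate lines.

After step 1: ants at (1,3),(1,0),(1,3)
  0 0 0 0
  4 0 0 3
  0 0 0 1
  1 0 0 0
After step 2: ants at (2,3),(0,0),(2,3)
  1 0 0 0
  3 0 0 2
  0 0 0 4
  0 0 0 0
After step 3: ants at (1,3),(1,0),(1,3)
  0 0 0 0
  4 0 0 5
  0 0 0 3
  0 0 0 0
After step 4: ants at (2,3),(0,0),(2,3)
  1 0 0 0
  3 0 0 4
  0 0 0 6
  0 0 0 0
After step 5: ants at (1,3),(1,0),(1,3)
  0 0 0 0
  4 0 0 7
  0 0 0 5
  0 0 0 0
After step 6: ants at (2,3),(0,0),(2,3)
  1 0 0 0
  3 0 0 6
  0 0 0 8
  0 0 0 0

1 0 0 0
3 0 0 6
0 0 0 8
0 0 0 0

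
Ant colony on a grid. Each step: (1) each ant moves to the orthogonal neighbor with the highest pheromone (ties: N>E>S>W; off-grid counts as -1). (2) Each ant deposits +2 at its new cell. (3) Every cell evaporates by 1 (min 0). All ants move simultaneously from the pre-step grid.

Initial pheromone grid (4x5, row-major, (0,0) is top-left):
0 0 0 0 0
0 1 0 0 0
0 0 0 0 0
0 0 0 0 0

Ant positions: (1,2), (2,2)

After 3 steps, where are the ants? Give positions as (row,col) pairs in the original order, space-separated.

Step 1: ant0:(1,2)->W->(1,1) | ant1:(2,2)->N->(1,2)
  grid max=2 at (1,1)
Step 2: ant0:(1,1)->E->(1,2) | ant1:(1,2)->W->(1,1)
  grid max=3 at (1,1)
Step 3: ant0:(1,2)->W->(1,1) | ant1:(1,1)->E->(1,2)
  grid max=4 at (1,1)

(1,1) (1,2)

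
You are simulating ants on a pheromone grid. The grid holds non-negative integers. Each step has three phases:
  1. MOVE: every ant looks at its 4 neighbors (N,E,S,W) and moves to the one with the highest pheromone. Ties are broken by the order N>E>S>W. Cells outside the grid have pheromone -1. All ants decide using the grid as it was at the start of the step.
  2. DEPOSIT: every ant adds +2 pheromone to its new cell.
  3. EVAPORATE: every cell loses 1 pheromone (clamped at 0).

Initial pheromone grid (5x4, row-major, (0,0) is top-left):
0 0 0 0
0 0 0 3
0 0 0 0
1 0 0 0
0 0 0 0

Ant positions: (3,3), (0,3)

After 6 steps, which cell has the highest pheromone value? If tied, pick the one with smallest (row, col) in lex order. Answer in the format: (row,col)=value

Step 1: ant0:(3,3)->N->(2,3) | ant1:(0,3)->S->(1,3)
  grid max=4 at (1,3)
Step 2: ant0:(2,3)->N->(1,3) | ant1:(1,3)->S->(2,3)
  grid max=5 at (1,3)
Step 3: ant0:(1,3)->S->(2,3) | ant1:(2,3)->N->(1,3)
  grid max=6 at (1,3)
Step 4: ant0:(2,3)->N->(1,3) | ant1:(1,3)->S->(2,3)
  grid max=7 at (1,3)
Step 5: ant0:(1,3)->S->(2,3) | ant1:(2,3)->N->(1,3)
  grid max=8 at (1,3)
Step 6: ant0:(2,3)->N->(1,3) | ant1:(1,3)->S->(2,3)
  grid max=9 at (1,3)
Final grid:
  0 0 0 0
  0 0 0 9
  0 0 0 6
  0 0 0 0
  0 0 0 0
Max pheromone 9 at (1,3)

Answer: (1,3)=9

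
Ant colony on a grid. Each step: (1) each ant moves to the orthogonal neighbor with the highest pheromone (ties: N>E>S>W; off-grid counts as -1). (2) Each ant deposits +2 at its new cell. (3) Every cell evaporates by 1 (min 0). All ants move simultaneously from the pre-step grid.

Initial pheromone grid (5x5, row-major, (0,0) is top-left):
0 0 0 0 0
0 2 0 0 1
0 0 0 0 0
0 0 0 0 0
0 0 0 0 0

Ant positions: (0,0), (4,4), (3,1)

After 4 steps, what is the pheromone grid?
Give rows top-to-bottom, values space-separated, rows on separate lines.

After step 1: ants at (0,1),(3,4),(2,1)
  0 1 0 0 0
  0 1 0 0 0
  0 1 0 0 0
  0 0 0 0 1
  0 0 0 0 0
After step 2: ants at (1,1),(2,4),(1,1)
  0 0 0 0 0
  0 4 0 0 0
  0 0 0 0 1
  0 0 0 0 0
  0 0 0 0 0
After step 3: ants at (0,1),(1,4),(0,1)
  0 3 0 0 0
  0 3 0 0 1
  0 0 0 0 0
  0 0 0 0 0
  0 0 0 0 0
After step 4: ants at (1,1),(0,4),(1,1)
  0 2 0 0 1
  0 6 0 0 0
  0 0 0 0 0
  0 0 0 0 0
  0 0 0 0 0

0 2 0 0 1
0 6 0 0 0
0 0 0 0 0
0 0 0 0 0
0 0 0 0 0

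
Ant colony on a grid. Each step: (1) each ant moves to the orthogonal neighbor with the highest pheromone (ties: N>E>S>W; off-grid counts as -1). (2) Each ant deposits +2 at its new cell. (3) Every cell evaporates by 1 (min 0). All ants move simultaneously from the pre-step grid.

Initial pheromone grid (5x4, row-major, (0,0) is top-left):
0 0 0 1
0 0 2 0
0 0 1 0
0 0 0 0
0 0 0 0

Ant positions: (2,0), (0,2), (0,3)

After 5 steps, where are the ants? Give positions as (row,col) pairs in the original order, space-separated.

Step 1: ant0:(2,0)->N->(1,0) | ant1:(0,2)->S->(1,2) | ant2:(0,3)->S->(1,3)
  grid max=3 at (1,2)
Step 2: ant0:(1,0)->N->(0,0) | ant1:(1,2)->E->(1,3) | ant2:(1,3)->W->(1,2)
  grid max=4 at (1,2)
Step 3: ant0:(0,0)->E->(0,1) | ant1:(1,3)->W->(1,2) | ant2:(1,2)->E->(1,3)
  grid max=5 at (1,2)
Step 4: ant0:(0,1)->E->(0,2) | ant1:(1,2)->E->(1,3) | ant2:(1,3)->W->(1,2)
  grid max=6 at (1,2)
Step 5: ant0:(0,2)->S->(1,2) | ant1:(1,3)->W->(1,2) | ant2:(1,2)->E->(1,3)
  grid max=9 at (1,2)

(1,2) (1,2) (1,3)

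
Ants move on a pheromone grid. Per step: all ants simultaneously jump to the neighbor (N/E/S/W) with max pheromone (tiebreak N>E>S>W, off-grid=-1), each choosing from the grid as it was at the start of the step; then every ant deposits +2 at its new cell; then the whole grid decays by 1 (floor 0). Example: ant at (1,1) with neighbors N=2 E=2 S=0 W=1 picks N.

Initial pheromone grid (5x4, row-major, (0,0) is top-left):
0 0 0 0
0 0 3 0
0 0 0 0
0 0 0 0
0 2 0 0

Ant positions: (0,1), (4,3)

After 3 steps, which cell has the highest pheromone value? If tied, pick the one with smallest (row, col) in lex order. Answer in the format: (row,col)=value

Answer: (1,2)=2

Derivation:
Step 1: ant0:(0,1)->E->(0,2) | ant1:(4,3)->N->(3,3)
  grid max=2 at (1,2)
Step 2: ant0:(0,2)->S->(1,2) | ant1:(3,3)->N->(2,3)
  grid max=3 at (1,2)
Step 3: ant0:(1,2)->N->(0,2) | ant1:(2,3)->N->(1,3)
  grid max=2 at (1,2)
Final grid:
  0 0 1 0
  0 0 2 1
  0 0 0 0
  0 0 0 0
  0 0 0 0
Max pheromone 2 at (1,2)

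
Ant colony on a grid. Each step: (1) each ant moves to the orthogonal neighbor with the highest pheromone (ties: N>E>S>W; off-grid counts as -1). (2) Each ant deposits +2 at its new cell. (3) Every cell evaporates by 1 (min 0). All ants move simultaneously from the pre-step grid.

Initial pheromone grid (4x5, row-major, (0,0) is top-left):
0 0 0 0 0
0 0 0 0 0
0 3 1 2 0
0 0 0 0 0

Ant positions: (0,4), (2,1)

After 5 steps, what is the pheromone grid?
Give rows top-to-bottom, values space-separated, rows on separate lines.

After step 1: ants at (1,4),(2,2)
  0 0 0 0 0
  0 0 0 0 1
  0 2 2 1 0
  0 0 0 0 0
After step 2: ants at (0,4),(2,1)
  0 0 0 0 1
  0 0 0 0 0
  0 3 1 0 0
  0 0 0 0 0
After step 3: ants at (1,4),(2,2)
  0 0 0 0 0
  0 0 0 0 1
  0 2 2 0 0
  0 0 0 0 0
After step 4: ants at (0,4),(2,1)
  0 0 0 0 1
  0 0 0 0 0
  0 3 1 0 0
  0 0 0 0 0
After step 5: ants at (1,4),(2,2)
  0 0 0 0 0
  0 0 0 0 1
  0 2 2 0 0
  0 0 0 0 0

0 0 0 0 0
0 0 0 0 1
0 2 2 0 0
0 0 0 0 0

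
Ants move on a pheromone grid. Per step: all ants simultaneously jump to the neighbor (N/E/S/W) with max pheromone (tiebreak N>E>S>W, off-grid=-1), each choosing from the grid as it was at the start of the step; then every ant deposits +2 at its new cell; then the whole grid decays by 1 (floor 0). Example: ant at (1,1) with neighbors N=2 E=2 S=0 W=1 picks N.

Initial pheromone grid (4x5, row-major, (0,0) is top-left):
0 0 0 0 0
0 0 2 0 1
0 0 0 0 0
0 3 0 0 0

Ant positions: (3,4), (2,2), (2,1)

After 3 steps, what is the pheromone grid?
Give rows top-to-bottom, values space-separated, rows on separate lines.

After step 1: ants at (2,4),(1,2),(3,1)
  0 0 0 0 0
  0 0 3 0 0
  0 0 0 0 1
  0 4 0 0 0
After step 2: ants at (1,4),(0,2),(2,1)
  0 0 1 0 0
  0 0 2 0 1
  0 1 0 0 0
  0 3 0 0 0
After step 3: ants at (0,4),(1,2),(3,1)
  0 0 0 0 1
  0 0 3 0 0
  0 0 0 0 0
  0 4 0 0 0

0 0 0 0 1
0 0 3 0 0
0 0 0 0 0
0 4 0 0 0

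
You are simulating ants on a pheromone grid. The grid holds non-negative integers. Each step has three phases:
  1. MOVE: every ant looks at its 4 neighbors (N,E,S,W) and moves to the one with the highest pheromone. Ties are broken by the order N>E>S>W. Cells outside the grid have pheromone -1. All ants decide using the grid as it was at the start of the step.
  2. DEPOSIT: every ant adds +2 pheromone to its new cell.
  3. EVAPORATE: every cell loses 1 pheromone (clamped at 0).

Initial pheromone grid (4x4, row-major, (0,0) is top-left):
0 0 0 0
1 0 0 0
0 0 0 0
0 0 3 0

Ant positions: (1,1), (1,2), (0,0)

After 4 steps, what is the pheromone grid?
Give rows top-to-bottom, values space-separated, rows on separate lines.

After step 1: ants at (1,0),(0,2),(1,0)
  0 0 1 0
  4 0 0 0
  0 0 0 0
  0 0 2 0
After step 2: ants at (0,0),(0,3),(0,0)
  3 0 0 1
  3 0 0 0
  0 0 0 0
  0 0 1 0
After step 3: ants at (1,0),(1,3),(1,0)
  2 0 0 0
  6 0 0 1
  0 0 0 0
  0 0 0 0
After step 4: ants at (0,0),(0,3),(0,0)
  5 0 0 1
  5 0 0 0
  0 0 0 0
  0 0 0 0

5 0 0 1
5 0 0 0
0 0 0 0
0 0 0 0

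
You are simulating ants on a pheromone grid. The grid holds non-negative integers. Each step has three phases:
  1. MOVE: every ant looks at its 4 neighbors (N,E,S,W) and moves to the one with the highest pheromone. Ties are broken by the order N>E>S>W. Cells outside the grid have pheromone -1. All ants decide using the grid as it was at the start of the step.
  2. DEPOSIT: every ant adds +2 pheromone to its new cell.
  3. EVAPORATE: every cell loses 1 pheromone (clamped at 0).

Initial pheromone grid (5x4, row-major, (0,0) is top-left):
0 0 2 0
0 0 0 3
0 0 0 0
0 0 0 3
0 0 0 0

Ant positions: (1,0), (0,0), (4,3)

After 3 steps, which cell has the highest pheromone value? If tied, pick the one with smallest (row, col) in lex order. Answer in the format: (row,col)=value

Answer: (3,3)=4

Derivation:
Step 1: ant0:(1,0)->N->(0,0) | ant1:(0,0)->E->(0,1) | ant2:(4,3)->N->(3,3)
  grid max=4 at (3,3)
Step 2: ant0:(0,0)->E->(0,1) | ant1:(0,1)->E->(0,2) | ant2:(3,3)->N->(2,3)
  grid max=3 at (3,3)
Step 3: ant0:(0,1)->E->(0,2) | ant1:(0,2)->W->(0,1) | ant2:(2,3)->S->(3,3)
  grid max=4 at (3,3)
Final grid:
  0 3 3 0
  0 0 0 0
  0 0 0 0
  0 0 0 4
  0 0 0 0
Max pheromone 4 at (3,3)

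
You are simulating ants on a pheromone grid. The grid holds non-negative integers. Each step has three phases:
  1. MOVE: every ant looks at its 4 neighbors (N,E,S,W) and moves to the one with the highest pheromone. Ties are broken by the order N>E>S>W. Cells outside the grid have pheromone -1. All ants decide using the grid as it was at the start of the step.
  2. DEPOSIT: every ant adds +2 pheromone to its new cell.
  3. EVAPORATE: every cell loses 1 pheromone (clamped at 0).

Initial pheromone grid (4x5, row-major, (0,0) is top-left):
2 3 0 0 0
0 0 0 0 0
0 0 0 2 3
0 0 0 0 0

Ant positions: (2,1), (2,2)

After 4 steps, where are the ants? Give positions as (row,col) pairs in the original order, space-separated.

Step 1: ant0:(2,1)->N->(1,1) | ant1:(2,2)->E->(2,3)
  grid max=3 at (2,3)
Step 2: ant0:(1,1)->N->(0,1) | ant1:(2,3)->E->(2,4)
  grid max=3 at (0,1)
Step 3: ant0:(0,1)->E->(0,2) | ant1:(2,4)->W->(2,3)
  grid max=3 at (2,3)
Step 4: ant0:(0,2)->W->(0,1) | ant1:(2,3)->E->(2,4)
  grid max=3 at (0,1)

(0,1) (2,4)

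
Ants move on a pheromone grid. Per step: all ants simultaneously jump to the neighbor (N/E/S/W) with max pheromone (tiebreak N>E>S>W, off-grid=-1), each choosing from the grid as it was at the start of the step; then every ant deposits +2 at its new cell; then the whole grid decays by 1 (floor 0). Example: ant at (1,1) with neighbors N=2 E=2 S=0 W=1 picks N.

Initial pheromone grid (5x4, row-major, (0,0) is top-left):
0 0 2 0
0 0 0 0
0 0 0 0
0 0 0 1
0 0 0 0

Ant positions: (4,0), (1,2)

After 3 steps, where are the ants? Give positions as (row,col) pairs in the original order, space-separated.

Step 1: ant0:(4,0)->N->(3,0) | ant1:(1,2)->N->(0,2)
  grid max=3 at (0,2)
Step 2: ant0:(3,0)->N->(2,0) | ant1:(0,2)->E->(0,3)
  grid max=2 at (0,2)
Step 3: ant0:(2,0)->N->(1,0) | ant1:(0,3)->W->(0,2)
  grid max=3 at (0,2)

(1,0) (0,2)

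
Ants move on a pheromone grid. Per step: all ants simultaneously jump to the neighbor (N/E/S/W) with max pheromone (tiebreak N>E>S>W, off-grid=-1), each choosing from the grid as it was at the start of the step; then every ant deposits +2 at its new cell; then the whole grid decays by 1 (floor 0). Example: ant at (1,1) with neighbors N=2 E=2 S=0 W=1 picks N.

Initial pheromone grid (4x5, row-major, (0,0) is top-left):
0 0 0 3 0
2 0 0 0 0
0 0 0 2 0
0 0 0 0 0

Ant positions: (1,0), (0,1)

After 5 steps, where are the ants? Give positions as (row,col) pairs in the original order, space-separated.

Step 1: ant0:(1,0)->N->(0,0) | ant1:(0,1)->E->(0,2)
  grid max=2 at (0,3)
Step 2: ant0:(0,0)->S->(1,0) | ant1:(0,2)->E->(0,3)
  grid max=3 at (0,3)
Step 3: ant0:(1,0)->N->(0,0) | ant1:(0,3)->E->(0,4)
  grid max=2 at (0,3)
Step 4: ant0:(0,0)->S->(1,0) | ant1:(0,4)->W->(0,3)
  grid max=3 at (0,3)
Step 5: ant0:(1,0)->N->(0,0) | ant1:(0,3)->E->(0,4)
  grid max=2 at (0,3)

(0,0) (0,4)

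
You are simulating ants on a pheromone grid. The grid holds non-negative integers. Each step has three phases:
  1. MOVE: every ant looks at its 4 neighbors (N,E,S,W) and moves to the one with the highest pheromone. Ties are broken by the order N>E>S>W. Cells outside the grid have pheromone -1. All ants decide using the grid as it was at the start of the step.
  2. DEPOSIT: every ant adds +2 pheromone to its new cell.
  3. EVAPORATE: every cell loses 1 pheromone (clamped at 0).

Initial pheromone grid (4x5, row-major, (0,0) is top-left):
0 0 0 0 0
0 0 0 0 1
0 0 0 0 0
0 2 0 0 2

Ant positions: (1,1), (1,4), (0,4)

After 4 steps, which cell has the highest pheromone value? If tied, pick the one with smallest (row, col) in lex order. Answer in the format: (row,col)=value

Answer: (0,4)=6

Derivation:
Step 1: ant0:(1,1)->N->(0,1) | ant1:(1,4)->N->(0,4) | ant2:(0,4)->S->(1,4)
  grid max=2 at (1,4)
Step 2: ant0:(0,1)->E->(0,2) | ant1:(0,4)->S->(1,4) | ant2:(1,4)->N->(0,4)
  grid max=3 at (1,4)
Step 3: ant0:(0,2)->E->(0,3) | ant1:(1,4)->N->(0,4) | ant2:(0,4)->S->(1,4)
  grid max=4 at (1,4)
Step 4: ant0:(0,3)->E->(0,4) | ant1:(0,4)->S->(1,4) | ant2:(1,4)->N->(0,4)
  grid max=6 at (0,4)
Final grid:
  0 0 0 0 6
  0 0 0 0 5
  0 0 0 0 0
  0 0 0 0 0
Max pheromone 6 at (0,4)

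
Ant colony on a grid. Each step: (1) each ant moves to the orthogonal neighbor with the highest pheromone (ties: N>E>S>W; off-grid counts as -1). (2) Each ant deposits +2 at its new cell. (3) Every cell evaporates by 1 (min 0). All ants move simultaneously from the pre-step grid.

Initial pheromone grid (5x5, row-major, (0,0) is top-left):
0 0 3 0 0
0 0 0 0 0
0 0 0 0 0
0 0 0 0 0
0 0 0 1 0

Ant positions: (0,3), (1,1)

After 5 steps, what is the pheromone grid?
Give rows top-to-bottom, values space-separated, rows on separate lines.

After step 1: ants at (0,2),(0,1)
  0 1 4 0 0
  0 0 0 0 0
  0 0 0 0 0
  0 0 0 0 0
  0 0 0 0 0
After step 2: ants at (0,1),(0,2)
  0 2 5 0 0
  0 0 0 0 0
  0 0 0 0 0
  0 0 0 0 0
  0 0 0 0 0
After step 3: ants at (0,2),(0,1)
  0 3 6 0 0
  0 0 0 0 0
  0 0 0 0 0
  0 0 0 0 0
  0 0 0 0 0
After step 4: ants at (0,1),(0,2)
  0 4 7 0 0
  0 0 0 0 0
  0 0 0 0 0
  0 0 0 0 0
  0 0 0 0 0
After step 5: ants at (0,2),(0,1)
  0 5 8 0 0
  0 0 0 0 0
  0 0 0 0 0
  0 0 0 0 0
  0 0 0 0 0

0 5 8 0 0
0 0 0 0 0
0 0 0 0 0
0 0 0 0 0
0 0 0 0 0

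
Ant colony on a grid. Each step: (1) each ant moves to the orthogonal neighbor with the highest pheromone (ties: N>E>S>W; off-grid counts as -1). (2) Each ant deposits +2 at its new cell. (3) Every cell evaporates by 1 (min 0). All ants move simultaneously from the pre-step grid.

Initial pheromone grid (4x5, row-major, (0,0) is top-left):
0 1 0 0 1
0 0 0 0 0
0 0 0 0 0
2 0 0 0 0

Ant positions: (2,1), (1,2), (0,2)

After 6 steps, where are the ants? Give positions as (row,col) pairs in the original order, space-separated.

Step 1: ant0:(2,1)->N->(1,1) | ant1:(1,2)->N->(0,2) | ant2:(0,2)->W->(0,1)
  grid max=2 at (0,1)
Step 2: ant0:(1,1)->N->(0,1) | ant1:(0,2)->W->(0,1) | ant2:(0,1)->E->(0,2)
  grid max=5 at (0,1)
Step 3: ant0:(0,1)->E->(0,2) | ant1:(0,1)->E->(0,2) | ant2:(0,2)->W->(0,1)
  grid max=6 at (0,1)
Step 4: ant0:(0,2)->W->(0,1) | ant1:(0,2)->W->(0,1) | ant2:(0,1)->E->(0,2)
  grid max=9 at (0,1)
Step 5: ant0:(0,1)->E->(0,2) | ant1:(0,1)->E->(0,2) | ant2:(0,2)->W->(0,1)
  grid max=10 at (0,1)
Step 6: ant0:(0,2)->W->(0,1) | ant1:(0,2)->W->(0,1) | ant2:(0,1)->E->(0,2)
  grid max=13 at (0,1)

(0,1) (0,1) (0,2)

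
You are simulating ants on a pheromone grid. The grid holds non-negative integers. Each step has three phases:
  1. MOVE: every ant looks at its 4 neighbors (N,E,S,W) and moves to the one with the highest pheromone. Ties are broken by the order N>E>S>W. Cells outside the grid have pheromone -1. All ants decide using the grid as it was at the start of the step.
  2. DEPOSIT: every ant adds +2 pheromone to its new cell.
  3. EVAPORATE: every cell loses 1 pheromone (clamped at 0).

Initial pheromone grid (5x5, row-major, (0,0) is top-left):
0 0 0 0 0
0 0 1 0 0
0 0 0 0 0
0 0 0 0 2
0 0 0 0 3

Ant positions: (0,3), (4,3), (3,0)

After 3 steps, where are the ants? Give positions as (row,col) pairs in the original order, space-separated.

Step 1: ant0:(0,3)->E->(0,4) | ant1:(4,3)->E->(4,4) | ant2:(3,0)->N->(2,0)
  grid max=4 at (4,4)
Step 2: ant0:(0,4)->S->(1,4) | ant1:(4,4)->N->(3,4) | ant2:(2,0)->N->(1,0)
  grid max=3 at (4,4)
Step 3: ant0:(1,4)->N->(0,4) | ant1:(3,4)->S->(4,4) | ant2:(1,0)->N->(0,0)
  grid max=4 at (4,4)

(0,4) (4,4) (0,0)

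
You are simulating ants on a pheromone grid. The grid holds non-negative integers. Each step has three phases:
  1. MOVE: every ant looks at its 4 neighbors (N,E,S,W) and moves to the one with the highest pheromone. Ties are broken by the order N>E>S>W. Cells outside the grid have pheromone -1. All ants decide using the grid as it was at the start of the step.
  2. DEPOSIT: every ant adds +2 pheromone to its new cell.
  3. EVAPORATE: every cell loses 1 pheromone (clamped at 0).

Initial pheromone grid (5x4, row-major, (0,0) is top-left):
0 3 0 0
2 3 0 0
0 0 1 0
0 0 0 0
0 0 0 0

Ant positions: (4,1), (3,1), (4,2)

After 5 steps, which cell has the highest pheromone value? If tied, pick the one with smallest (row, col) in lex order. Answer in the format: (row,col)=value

Answer: (2,1)=9

Derivation:
Step 1: ant0:(4,1)->N->(3,1) | ant1:(3,1)->N->(2,1) | ant2:(4,2)->N->(3,2)
  grid max=2 at (0,1)
Step 2: ant0:(3,1)->N->(2,1) | ant1:(2,1)->N->(1,1) | ant2:(3,2)->W->(3,1)
  grid max=3 at (1,1)
Step 3: ant0:(2,1)->N->(1,1) | ant1:(1,1)->S->(2,1) | ant2:(3,1)->N->(2,1)
  grid max=5 at (2,1)
Step 4: ant0:(1,1)->S->(2,1) | ant1:(2,1)->N->(1,1) | ant2:(2,1)->N->(1,1)
  grid max=7 at (1,1)
Step 5: ant0:(2,1)->N->(1,1) | ant1:(1,1)->S->(2,1) | ant2:(1,1)->S->(2,1)
  grid max=9 at (2,1)
Final grid:
  0 0 0 0
  0 8 0 0
  0 9 0 0
  0 0 0 0
  0 0 0 0
Max pheromone 9 at (2,1)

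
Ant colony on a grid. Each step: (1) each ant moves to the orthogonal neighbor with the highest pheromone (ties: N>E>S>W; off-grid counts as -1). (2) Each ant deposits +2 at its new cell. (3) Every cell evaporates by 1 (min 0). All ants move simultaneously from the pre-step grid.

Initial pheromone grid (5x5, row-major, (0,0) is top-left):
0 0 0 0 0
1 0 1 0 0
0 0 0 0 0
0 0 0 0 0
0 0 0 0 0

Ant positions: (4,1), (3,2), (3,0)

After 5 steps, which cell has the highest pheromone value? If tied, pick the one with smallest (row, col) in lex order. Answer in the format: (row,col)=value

Answer: (0,2)=3

Derivation:
Step 1: ant0:(4,1)->N->(3,1) | ant1:(3,2)->N->(2,2) | ant2:(3,0)->N->(2,0)
  grid max=1 at (2,0)
Step 2: ant0:(3,1)->N->(2,1) | ant1:(2,2)->N->(1,2) | ant2:(2,0)->N->(1,0)
  grid max=1 at (1,0)
Step 3: ant0:(2,1)->N->(1,1) | ant1:(1,2)->N->(0,2) | ant2:(1,0)->N->(0,0)
  grid max=1 at (0,0)
Step 4: ant0:(1,1)->N->(0,1) | ant1:(0,2)->E->(0,3) | ant2:(0,0)->E->(0,1)
  grid max=3 at (0,1)
Step 5: ant0:(0,1)->E->(0,2) | ant1:(0,3)->E->(0,4) | ant2:(0,1)->E->(0,2)
  grid max=3 at (0,2)
Final grid:
  0 2 3 0 1
  0 0 0 0 0
  0 0 0 0 0
  0 0 0 0 0
  0 0 0 0 0
Max pheromone 3 at (0,2)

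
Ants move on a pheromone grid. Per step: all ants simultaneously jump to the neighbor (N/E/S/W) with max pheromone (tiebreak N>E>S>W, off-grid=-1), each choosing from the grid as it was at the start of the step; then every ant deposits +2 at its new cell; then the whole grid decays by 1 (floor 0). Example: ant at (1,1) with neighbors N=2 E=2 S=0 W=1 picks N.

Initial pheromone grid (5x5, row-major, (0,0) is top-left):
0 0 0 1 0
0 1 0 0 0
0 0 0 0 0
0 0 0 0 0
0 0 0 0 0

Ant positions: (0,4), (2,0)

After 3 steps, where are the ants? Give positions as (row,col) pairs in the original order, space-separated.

Step 1: ant0:(0,4)->W->(0,3) | ant1:(2,0)->N->(1,0)
  grid max=2 at (0,3)
Step 2: ant0:(0,3)->E->(0,4) | ant1:(1,0)->N->(0,0)
  grid max=1 at (0,0)
Step 3: ant0:(0,4)->W->(0,3) | ant1:(0,0)->E->(0,1)
  grid max=2 at (0,3)

(0,3) (0,1)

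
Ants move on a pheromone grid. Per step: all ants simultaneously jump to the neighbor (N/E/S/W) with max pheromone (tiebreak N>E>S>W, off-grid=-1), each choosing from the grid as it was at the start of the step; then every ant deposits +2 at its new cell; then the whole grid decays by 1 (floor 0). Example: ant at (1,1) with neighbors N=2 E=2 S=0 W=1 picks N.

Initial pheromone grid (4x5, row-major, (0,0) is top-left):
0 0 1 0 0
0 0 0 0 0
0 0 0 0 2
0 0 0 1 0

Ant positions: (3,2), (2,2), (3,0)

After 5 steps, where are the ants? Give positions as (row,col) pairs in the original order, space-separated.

Step 1: ant0:(3,2)->E->(3,3) | ant1:(2,2)->N->(1,2) | ant2:(3,0)->N->(2,0)
  grid max=2 at (3,3)
Step 2: ant0:(3,3)->N->(2,3) | ant1:(1,2)->N->(0,2) | ant2:(2,0)->N->(1,0)
  grid max=1 at (0,2)
Step 3: ant0:(2,3)->S->(3,3) | ant1:(0,2)->E->(0,3) | ant2:(1,0)->N->(0,0)
  grid max=2 at (3,3)
Step 4: ant0:(3,3)->N->(2,3) | ant1:(0,3)->E->(0,4) | ant2:(0,0)->E->(0,1)
  grid max=1 at (0,1)
Step 5: ant0:(2,3)->S->(3,3) | ant1:(0,4)->S->(1,4) | ant2:(0,1)->E->(0,2)
  grid max=2 at (3,3)

(3,3) (1,4) (0,2)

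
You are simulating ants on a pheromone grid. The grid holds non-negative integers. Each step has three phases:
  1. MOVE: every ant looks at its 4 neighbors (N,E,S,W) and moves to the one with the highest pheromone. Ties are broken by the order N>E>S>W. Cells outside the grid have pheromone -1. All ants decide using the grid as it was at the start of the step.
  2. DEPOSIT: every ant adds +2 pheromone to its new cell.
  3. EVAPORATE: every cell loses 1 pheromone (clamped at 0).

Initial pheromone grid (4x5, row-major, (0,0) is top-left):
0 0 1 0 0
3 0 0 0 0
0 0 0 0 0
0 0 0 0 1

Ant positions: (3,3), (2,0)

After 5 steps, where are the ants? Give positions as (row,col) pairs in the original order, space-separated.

Step 1: ant0:(3,3)->E->(3,4) | ant1:(2,0)->N->(1,0)
  grid max=4 at (1,0)
Step 2: ant0:(3,4)->N->(2,4) | ant1:(1,0)->N->(0,0)
  grid max=3 at (1,0)
Step 3: ant0:(2,4)->S->(3,4) | ant1:(0,0)->S->(1,0)
  grid max=4 at (1,0)
Step 4: ant0:(3,4)->N->(2,4) | ant1:(1,0)->N->(0,0)
  grid max=3 at (1,0)
Step 5: ant0:(2,4)->S->(3,4) | ant1:(0,0)->S->(1,0)
  grid max=4 at (1,0)

(3,4) (1,0)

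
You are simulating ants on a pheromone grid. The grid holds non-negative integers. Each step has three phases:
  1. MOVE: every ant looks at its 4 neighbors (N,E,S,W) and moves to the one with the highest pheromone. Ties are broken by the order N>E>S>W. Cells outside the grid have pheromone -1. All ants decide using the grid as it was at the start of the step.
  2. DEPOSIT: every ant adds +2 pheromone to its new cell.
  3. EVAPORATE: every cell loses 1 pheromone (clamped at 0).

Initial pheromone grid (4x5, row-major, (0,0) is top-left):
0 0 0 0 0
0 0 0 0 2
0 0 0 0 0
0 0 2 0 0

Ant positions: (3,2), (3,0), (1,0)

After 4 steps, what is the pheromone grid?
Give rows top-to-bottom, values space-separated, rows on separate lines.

After step 1: ants at (2,2),(2,0),(0,0)
  1 0 0 0 0
  0 0 0 0 1
  1 0 1 0 0
  0 0 1 0 0
After step 2: ants at (3,2),(1,0),(0,1)
  0 1 0 0 0
  1 0 0 0 0
  0 0 0 0 0
  0 0 2 0 0
After step 3: ants at (2,2),(0,0),(0,2)
  1 0 1 0 0
  0 0 0 0 0
  0 0 1 0 0
  0 0 1 0 0
After step 4: ants at (3,2),(0,1),(0,3)
  0 1 0 1 0
  0 0 0 0 0
  0 0 0 0 0
  0 0 2 0 0

0 1 0 1 0
0 0 0 0 0
0 0 0 0 0
0 0 2 0 0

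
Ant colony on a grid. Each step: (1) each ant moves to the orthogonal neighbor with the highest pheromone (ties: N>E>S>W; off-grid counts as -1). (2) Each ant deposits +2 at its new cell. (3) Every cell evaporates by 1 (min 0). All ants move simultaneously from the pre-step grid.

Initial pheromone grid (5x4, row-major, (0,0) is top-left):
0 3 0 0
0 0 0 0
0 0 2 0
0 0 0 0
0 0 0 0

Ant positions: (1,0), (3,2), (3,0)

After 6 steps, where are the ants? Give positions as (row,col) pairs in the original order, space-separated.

Step 1: ant0:(1,0)->N->(0,0) | ant1:(3,2)->N->(2,2) | ant2:(3,0)->N->(2,0)
  grid max=3 at (2,2)
Step 2: ant0:(0,0)->E->(0,1) | ant1:(2,2)->N->(1,2) | ant2:(2,0)->N->(1,0)
  grid max=3 at (0,1)
Step 3: ant0:(0,1)->E->(0,2) | ant1:(1,2)->S->(2,2) | ant2:(1,0)->N->(0,0)
  grid max=3 at (2,2)
Step 4: ant0:(0,2)->W->(0,1) | ant1:(2,2)->N->(1,2) | ant2:(0,0)->E->(0,1)
  grid max=5 at (0,1)
Step 5: ant0:(0,1)->E->(0,2) | ant1:(1,2)->S->(2,2) | ant2:(0,1)->E->(0,2)
  grid max=4 at (0,1)
Step 6: ant0:(0,2)->W->(0,1) | ant1:(2,2)->N->(1,2) | ant2:(0,2)->W->(0,1)
  grid max=7 at (0,1)

(0,1) (1,2) (0,1)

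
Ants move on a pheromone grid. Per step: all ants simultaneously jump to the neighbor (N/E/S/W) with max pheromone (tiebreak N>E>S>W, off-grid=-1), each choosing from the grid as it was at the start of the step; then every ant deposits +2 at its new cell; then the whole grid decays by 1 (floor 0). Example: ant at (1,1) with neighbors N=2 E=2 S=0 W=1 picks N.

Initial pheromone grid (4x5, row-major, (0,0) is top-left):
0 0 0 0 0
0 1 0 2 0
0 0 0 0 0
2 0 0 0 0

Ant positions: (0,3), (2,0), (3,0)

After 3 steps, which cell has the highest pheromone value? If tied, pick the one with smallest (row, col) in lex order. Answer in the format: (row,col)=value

Step 1: ant0:(0,3)->S->(1,3) | ant1:(2,0)->S->(3,0) | ant2:(3,0)->N->(2,0)
  grid max=3 at (1,3)
Step 2: ant0:(1,3)->N->(0,3) | ant1:(3,0)->N->(2,0) | ant2:(2,0)->S->(3,0)
  grid max=4 at (3,0)
Step 3: ant0:(0,3)->S->(1,3) | ant1:(2,0)->S->(3,0) | ant2:(3,0)->N->(2,0)
  grid max=5 at (3,0)
Final grid:
  0 0 0 0 0
  0 0 0 3 0
  3 0 0 0 0
  5 0 0 0 0
Max pheromone 5 at (3,0)

Answer: (3,0)=5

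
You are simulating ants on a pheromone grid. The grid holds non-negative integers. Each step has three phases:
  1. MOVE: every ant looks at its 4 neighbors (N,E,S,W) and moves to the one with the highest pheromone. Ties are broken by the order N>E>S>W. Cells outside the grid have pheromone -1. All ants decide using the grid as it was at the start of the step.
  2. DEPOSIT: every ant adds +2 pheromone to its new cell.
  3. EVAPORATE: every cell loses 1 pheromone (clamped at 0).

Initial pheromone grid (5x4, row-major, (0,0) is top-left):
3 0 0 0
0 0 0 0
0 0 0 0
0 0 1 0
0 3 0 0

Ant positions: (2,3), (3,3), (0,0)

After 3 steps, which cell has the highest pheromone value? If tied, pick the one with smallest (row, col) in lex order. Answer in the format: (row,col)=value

Step 1: ant0:(2,3)->N->(1,3) | ant1:(3,3)->W->(3,2) | ant2:(0,0)->E->(0,1)
  grid max=2 at (0,0)
Step 2: ant0:(1,3)->N->(0,3) | ant1:(3,2)->N->(2,2) | ant2:(0,1)->W->(0,0)
  grid max=3 at (0,0)
Step 3: ant0:(0,3)->S->(1,3) | ant1:(2,2)->S->(3,2) | ant2:(0,0)->E->(0,1)
  grid max=2 at (0,0)
Final grid:
  2 1 0 0
  0 0 0 1
  0 0 0 0
  0 0 2 0
  0 0 0 0
Max pheromone 2 at (0,0)

Answer: (0,0)=2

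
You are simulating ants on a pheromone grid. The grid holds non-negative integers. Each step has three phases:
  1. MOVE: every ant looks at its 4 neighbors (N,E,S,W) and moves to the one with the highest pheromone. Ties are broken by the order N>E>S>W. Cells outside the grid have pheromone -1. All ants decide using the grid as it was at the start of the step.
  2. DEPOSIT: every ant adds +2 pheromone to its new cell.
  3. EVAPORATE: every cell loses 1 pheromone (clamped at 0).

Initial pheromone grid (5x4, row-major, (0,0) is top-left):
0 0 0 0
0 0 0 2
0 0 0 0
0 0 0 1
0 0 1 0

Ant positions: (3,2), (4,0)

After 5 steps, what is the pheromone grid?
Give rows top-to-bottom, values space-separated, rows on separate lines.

After step 1: ants at (3,3),(3,0)
  0 0 0 0
  0 0 0 1
  0 0 0 0
  1 0 0 2
  0 0 0 0
After step 2: ants at (2,3),(2,0)
  0 0 0 0
  0 0 0 0
  1 0 0 1
  0 0 0 1
  0 0 0 0
After step 3: ants at (3,3),(1,0)
  0 0 0 0
  1 0 0 0
  0 0 0 0
  0 0 0 2
  0 0 0 0
After step 4: ants at (2,3),(0,0)
  1 0 0 0
  0 0 0 0
  0 0 0 1
  0 0 0 1
  0 0 0 0
After step 5: ants at (3,3),(0,1)
  0 1 0 0
  0 0 0 0
  0 0 0 0
  0 0 0 2
  0 0 0 0

0 1 0 0
0 0 0 0
0 0 0 0
0 0 0 2
0 0 0 0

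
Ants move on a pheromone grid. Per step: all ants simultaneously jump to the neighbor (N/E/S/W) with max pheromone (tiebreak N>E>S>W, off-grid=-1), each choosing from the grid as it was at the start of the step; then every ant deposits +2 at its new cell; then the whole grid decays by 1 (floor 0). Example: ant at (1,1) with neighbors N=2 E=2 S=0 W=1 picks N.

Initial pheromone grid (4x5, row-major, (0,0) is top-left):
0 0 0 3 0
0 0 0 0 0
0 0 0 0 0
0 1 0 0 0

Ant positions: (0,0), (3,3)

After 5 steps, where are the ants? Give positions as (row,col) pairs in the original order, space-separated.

Step 1: ant0:(0,0)->E->(0,1) | ant1:(3,3)->N->(2,3)
  grid max=2 at (0,3)
Step 2: ant0:(0,1)->E->(0,2) | ant1:(2,3)->N->(1,3)
  grid max=1 at (0,2)
Step 3: ant0:(0,2)->E->(0,3) | ant1:(1,3)->N->(0,3)
  grid max=4 at (0,3)
Step 4: ant0:(0,3)->E->(0,4) | ant1:(0,3)->E->(0,4)
  grid max=3 at (0,3)
Step 5: ant0:(0,4)->W->(0,3) | ant1:(0,4)->W->(0,3)
  grid max=6 at (0,3)

(0,3) (0,3)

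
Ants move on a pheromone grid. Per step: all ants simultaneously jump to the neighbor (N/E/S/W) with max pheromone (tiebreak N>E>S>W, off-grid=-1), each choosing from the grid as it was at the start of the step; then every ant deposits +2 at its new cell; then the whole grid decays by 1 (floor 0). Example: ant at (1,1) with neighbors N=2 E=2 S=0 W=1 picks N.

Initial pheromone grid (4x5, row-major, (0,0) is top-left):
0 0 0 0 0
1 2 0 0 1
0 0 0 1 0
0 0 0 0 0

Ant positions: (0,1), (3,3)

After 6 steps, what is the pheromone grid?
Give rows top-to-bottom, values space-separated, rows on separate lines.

After step 1: ants at (1,1),(2,3)
  0 0 0 0 0
  0 3 0 0 0
  0 0 0 2 0
  0 0 0 0 0
After step 2: ants at (0,1),(1,3)
  0 1 0 0 0
  0 2 0 1 0
  0 0 0 1 0
  0 0 0 0 0
After step 3: ants at (1,1),(2,3)
  0 0 0 0 0
  0 3 0 0 0
  0 0 0 2 0
  0 0 0 0 0
After step 4: ants at (0,1),(1,3)
  0 1 0 0 0
  0 2 0 1 0
  0 0 0 1 0
  0 0 0 0 0
After step 5: ants at (1,1),(2,3)
  0 0 0 0 0
  0 3 0 0 0
  0 0 0 2 0
  0 0 0 0 0
After step 6: ants at (0,1),(1,3)
  0 1 0 0 0
  0 2 0 1 0
  0 0 0 1 0
  0 0 0 0 0

0 1 0 0 0
0 2 0 1 0
0 0 0 1 0
0 0 0 0 0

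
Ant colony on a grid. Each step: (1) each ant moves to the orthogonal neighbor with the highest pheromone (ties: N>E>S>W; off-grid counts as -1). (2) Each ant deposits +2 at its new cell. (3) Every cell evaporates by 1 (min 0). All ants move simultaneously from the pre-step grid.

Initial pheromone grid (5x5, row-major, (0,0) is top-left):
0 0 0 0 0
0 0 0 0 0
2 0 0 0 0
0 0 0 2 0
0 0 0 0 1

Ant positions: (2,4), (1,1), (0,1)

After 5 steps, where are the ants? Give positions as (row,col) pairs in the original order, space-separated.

Step 1: ant0:(2,4)->N->(1,4) | ant1:(1,1)->N->(0,1) | ant2:(0,1)->E->(0,2)
  grid max=1 at (0,1)
Step 2: ant0:(1,4)->N->(0,4) | ant1:(0,1)->E->(0,2) | ant2:(0,2)->W->(0,1)
  grid max=2 at (0,1)
Step 3: ant0:(0,4)->S->(1,4) | ant1:(0,2)->W->(0,1) | ant2:(0,1)->E->(0,2)
  grid max=3 at (0,1)
Step 4: ant0:(1,4)->N->(0,4) | ant1:(0,1)->E->(0,2) | ant2:(0,2)->W->(0,1)
  grid max=4 at (0,1)
Step 5: ant0:(0,4)->S->(1,4) | ant1:(0,2)->W->(0,1) | ant2:(0,1)->E->(0,2)
  grid max=5 at (0,1)

(1,4) (0,1) (0,2)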